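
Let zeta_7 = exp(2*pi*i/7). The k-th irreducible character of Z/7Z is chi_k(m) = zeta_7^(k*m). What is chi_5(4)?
chi_5(4) = zeta_7^20 = exp(-2*I*pi/7)

Reasoning: chi_5(4) = zeta_7^(5*4) = zeta_7^20. Since zeta_7^7 = 1, this equals zeta_7^6 = exp(2*pi*i*6/7) = exp(-2*I*pi/7).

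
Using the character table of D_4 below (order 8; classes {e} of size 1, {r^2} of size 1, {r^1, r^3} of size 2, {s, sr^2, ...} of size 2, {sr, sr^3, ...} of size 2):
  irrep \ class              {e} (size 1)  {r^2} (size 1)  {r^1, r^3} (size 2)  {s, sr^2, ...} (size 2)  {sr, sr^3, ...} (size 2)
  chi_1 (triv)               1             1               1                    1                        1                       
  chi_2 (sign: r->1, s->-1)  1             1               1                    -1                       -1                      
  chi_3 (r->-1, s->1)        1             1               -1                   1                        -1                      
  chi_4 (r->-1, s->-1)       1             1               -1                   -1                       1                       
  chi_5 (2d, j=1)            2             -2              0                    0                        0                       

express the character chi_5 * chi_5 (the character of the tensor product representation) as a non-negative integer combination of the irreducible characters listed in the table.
chi_5 tensor chi_5 = chi_1 + chi_2 + chi_3 + chi_4 (all other irreducibles have multiplicity 0).

Solution. The character of a tensor product is the pointwise product (chi_5 * chi_5)(C) = chi_5(C) * chi_5(C):
  {e}: (2)*(2), {r^2}: (-2)*(-2), {r^1, r^3}: (0)*(0), {s, sr^2, ...}: (0)*(0), {sr, sr^3, ...}: (0)*(0)
so (chi_5 * chi_5) takes values
  {e} -> 4, {r^2} -> 4, {r^1, r^3} -> 0, {s, sr^2, ...} -> 0, {sr, sr^3, ...} -> 0.
Now take the inner product of this character with each irreducible chi from the table, <chi_5*chi_5, chi> = (1/8) sum_C |C| (chi_5*chi_5)(C) conj(chi(C)):
  <chi_5*chi_5, chi_1> = (1/8)[1*(4)*conj(1) + 1*(4)*conj(1) + 2*(0)*conj(1) + 2*(0)*conj(1) + 2*(0)*conj(1)]
      = (1/8)[(4) + (4) + (0) + (0) + (0)] = 8/8 = 1
  <chi_5*chi_5, chi_2> = (1/8)[1*(4)*conj(1) + 1*(4)*conj(1) + 2*(0)*conj(1) + 2*(0)*conj(-1) + 2*(0)*conj(-1)]
      = (1/8)[(4) + (4) + (0) + (0) + (0)] = 8/8 = 1
  <chi_5*chi_5, chi_3> = (1/8)[1*(4)*conj(1) + 1*(4)*conj(1) + 2*(0)*conj(-1) + 2*(0)*conj(1) + 2*(0)*conj(-1)]
      = (1/8)[(4) + (4) + (0) + (0) + (0)] = 8/8 = 1
  <chi_5*chi_5, chi_4> = (1/8)[1*(4)*conj(1) + 1*(4)*conj(1) + 2*(0)*conj(-1) + 2*(0)*conj(-1) + 2*(0)*conj(1)]
      = (1/8)[(4) + (4) + (0) + (0) + (0)] = 8/8 = 1
  <chi_5*chi_5, chi_5> = (1/8)[1*(4)*conj(2) + 1*(4)*conj(-2) + 2*(0)*conj(0) + 2*(0)*conj(0) + 2*(0)*conj(0)]
      = (1/8)[(8) + (-8) + (0) + (0) + (0)] = 0/8 = 0
Hence the multiplicities are chi_1: 1, chi_2: 1, chi_3: 1, chi_4: 1. Dimension check: dim(chi_5)*dim(chi_5) = 2*2 = 4 and sum (mult * dim) = 1*1 + 1*1 + 1*1 + 1*1 = 4.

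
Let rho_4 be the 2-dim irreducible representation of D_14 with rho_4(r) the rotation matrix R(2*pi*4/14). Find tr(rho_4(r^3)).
chi_{rho_4}(r^3) = 2*cos(2*pi*4*3/14) = 2*cos(2*pi/7)

Why: rho_4(r^3) is rotation by angle 2*pi*4*3/14, whose trace is 2*cos(2*pi*4*3/14) = 2*cos(2*pi/7).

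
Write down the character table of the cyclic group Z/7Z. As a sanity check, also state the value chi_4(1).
Character table of Z/7Z (irreps indexed chi_0,...,chi_6 with chi_k(m) = zeta_7^(k*m), zeta_7 = exp(2*pi*i/7)):
  irrep \ class  {0} (size 1)  {1} (size 1)    {2} (size 1)    {3} (size 1)    {4} (size 1)    {5} (size 1)    {6} (size 1)  
  chi_0          1             1               1               1               1               1               1             
  chi_1          1             exp(2*I*pi/7)   exp(4*I*pi/7)   exp(6*I*pi/7)   exp(-6*I*pi/7)  exp(-4*I*pi/7)  exp(-2*I*pi/7)
  chi_2          1             exp(4*I*pi/7)   exp(-6*I*pi/7)  exp(-2*I*pi/7)  exp(2*I*pi/7)   exp(6*I*pi/7)   exp(-4*I*pi/7)
  chi_3          1             exp(6*I*pi/7)   exp(-2*I*pi/7)  exp(4*I*pi/7)   exp(-4*I*pi/7)  exp(2*I*pi/7)   exp(-6*I*pi/7)
  chi_4          1             exp(-6*I*pi/7)  exp(2*I*pi/7)   exp(-4*I*pi/7)  exp(4*I*pi/7)   exp(-2*I*pi/7)  exp(6*I*pi/7) 
  chi_5          1             exp(-4*I*pi/7)  exp(6*I*pi/7)   exp(2*I*pi/7)   exp(-2*I*pi/7)  exp(-6*I*pi/7)  exp(4*I*pi/7) 
  chi_6          1             exp(-2*I*pi/7)  exp(-4*I*pi/7)  exp(-6*I*pi/7)  exp(6*I*pi/7)   exp(4*I*pi/7)   exp(2*I*pi/7) 

Spot check: chi_4(1) = zeta_7^(4*1) = zeta_7^4 = exp(-6*I*pi/7).

Explanation: Z/7Z is abelian, so all 7 irreducible complex representations are 1-dimensional. They are given by chi_k(m) = zeta_7^(k*m) for k = 0,...,6. Row orthogonality: sum_m chi_k(m) conj(chi_l(m)) = 7 * [k = l].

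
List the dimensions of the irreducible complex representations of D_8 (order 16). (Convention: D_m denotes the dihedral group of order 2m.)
Dimensions: 1, 1, 1, 1, 2, 2, 2

Details: There are 7 irreducibles (= number of conjugacy classes). Their dimensions d_i satisfy sum d_i^2 = |G| = 16: 1 + 1 + 1 + 1 + 4 + 4 + 4 = 16.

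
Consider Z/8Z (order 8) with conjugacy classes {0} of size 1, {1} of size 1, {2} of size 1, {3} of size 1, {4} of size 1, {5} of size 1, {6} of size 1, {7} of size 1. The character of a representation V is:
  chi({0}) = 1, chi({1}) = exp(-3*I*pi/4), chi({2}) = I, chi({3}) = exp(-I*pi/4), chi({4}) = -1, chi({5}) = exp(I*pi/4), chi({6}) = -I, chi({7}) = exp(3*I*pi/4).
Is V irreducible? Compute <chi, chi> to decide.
Irreducible: <chi, chi> = 1.

Working: <chi, chi> = (1/|G|) sum_C |C| * |chi(C)|^2 = (1/8)[1*|1|^2 + 1*|exp(-3*I*pi/4)|^2 + 1*|I|^2 + 1*|exp(-I*pi/4)|^2 + 1*|-1|^2 + 1*|exp(I*pi/4)|^2 + 1*|-I|^2 + 1*|exp(3*I*pi/4)|^2]
  = (1/8)[(1) + (1) + (1) + (1) + (1) + (1) + (1) + (1)] = 8/8 = 1.
(Exp terms are combined using exp(i*s)*conj(exp(i*t)) = exp(i*(s-t)), and sums of them are collapsed using the identity that for every m > 1 the m distinct m-th roots of unity sum to 0, e.g. 1 + exp(2*I*pi/3) + exp(-2*I*pi/3) = 0.)
A character is irreducible iff <chi, chi> = 1, so this representation is irreducible.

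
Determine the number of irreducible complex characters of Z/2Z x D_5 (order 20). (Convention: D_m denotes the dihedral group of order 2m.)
8

Solution. The number of irreducible complex representations of a finite group equals its number of conjugacy classes. For a direct product, #classes(G x H) = #classes(G) * #classes(H). Z/2Z has 2 classes (abelian), D_5 has 4 classes, so 2 * 4 = 8, so Z/2Z x D_5 (order 20) has exactly 8 irreducible complex representations.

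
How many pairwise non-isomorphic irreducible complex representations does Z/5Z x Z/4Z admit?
20

Why: The number of irreducible complex representations of a finite group equals its number of conjugacy classes. Z/5Z x Z/4Z is abelian of order 20, so every element is its own conjugacy class: 20 classes, so Z/5Z x Z/4Z (order 20) has exactly 20 irreducible complex representations.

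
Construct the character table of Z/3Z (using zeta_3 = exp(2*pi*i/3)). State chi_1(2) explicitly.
Character table of Z/3Z (irreps indexed chi_0,...,chi_2 with chi_k(m) = zeta_3^(k*m), zeta_3 = exp(2*pi*i/3)):
  irrep \ class  {0} (size 1)  {1} (size 1)    {2} (size 1)  
  chi_0          1             1               1             
  chi_1          1             exp(2*I*pi/3)   exp(-2*I*pi/3)
  chi_2          1             exp(-2*I*pi/3)  exp(2*I*pi/3) 

Spot check: chi_1(2) = zeta_3^(1*2) = zeta_3^2 = exp(-2*I*pi/3).

Z/3Z is abelian, so all 3 irreducible complex representations are 1-dimensional. They are given by chi_k(m) = zeta_3^(k*m) for k = 0,...,2. Row orthogonality: sum_m chi_k(m) conj(chi_l(m)) = 3 * [k = l].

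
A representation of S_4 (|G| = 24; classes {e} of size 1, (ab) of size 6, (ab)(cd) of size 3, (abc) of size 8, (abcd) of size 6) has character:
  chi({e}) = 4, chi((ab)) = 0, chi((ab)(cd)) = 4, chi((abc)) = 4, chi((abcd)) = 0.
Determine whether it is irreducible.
Not irreducible (reducible): <chi, chi> = 8 > 1.

<chi, chi> = (1/|G|) sum_C |C| * |chi(C)|^2 = (1/24)[1*|4|^2 + 6*|0|^2 + 3*|4|^2 + 8*|4|^2 + 6*|0|^2]
  = (1/24)[(16) + (0) + (48) + (128) + (0)] = 192/24 = 8.
A character is irreducible iff <chi, chi> = 1, so this representation is reducible.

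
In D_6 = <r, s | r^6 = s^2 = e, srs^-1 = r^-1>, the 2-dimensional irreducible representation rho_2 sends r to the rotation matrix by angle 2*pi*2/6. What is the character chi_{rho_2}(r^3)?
chi_{rho_2}(r^3) = 2*cos(2*pi*2*3/6) = 2

Argument: rho_2(r^3) is rotation by angle 2*pi*2*3/6, whose trace is 2*cos(2*pi*2*3/6) = 2.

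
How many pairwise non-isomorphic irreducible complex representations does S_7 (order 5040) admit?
15

Argument: The number of irreducible complex representations of a finite group equals its number of conjugacy classes. Conjugacy classes in S_7 correspond to cycle types, i.e. partitions of 7; there are p(7) = 15 of them, so S_7 (order 5040) has exactly 15 irreducible complex representations.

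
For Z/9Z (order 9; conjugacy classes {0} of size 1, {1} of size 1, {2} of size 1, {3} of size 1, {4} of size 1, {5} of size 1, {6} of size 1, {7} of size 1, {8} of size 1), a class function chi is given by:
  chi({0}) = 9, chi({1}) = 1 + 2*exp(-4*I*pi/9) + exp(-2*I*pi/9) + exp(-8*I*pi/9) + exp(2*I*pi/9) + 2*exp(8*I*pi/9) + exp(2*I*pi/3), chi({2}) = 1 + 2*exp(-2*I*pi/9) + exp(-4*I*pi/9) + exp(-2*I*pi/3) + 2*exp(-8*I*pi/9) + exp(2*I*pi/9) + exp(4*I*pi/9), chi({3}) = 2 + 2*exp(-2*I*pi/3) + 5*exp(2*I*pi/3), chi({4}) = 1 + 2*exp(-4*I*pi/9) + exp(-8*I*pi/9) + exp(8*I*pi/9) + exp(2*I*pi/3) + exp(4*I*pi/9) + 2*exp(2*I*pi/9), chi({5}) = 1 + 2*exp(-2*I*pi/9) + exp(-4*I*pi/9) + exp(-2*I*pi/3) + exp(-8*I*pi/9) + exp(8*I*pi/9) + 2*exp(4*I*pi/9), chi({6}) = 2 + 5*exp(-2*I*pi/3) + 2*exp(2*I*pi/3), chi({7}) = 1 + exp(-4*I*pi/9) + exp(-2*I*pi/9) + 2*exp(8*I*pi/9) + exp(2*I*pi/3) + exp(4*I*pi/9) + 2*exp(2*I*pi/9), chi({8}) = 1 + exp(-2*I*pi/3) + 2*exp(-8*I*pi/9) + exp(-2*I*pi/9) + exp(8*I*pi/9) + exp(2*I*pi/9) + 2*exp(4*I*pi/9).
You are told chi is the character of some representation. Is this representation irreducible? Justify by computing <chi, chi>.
Not irreducible (reducible): <chi, chi> = 13 > 1.

Explanation: <chi, chi> = (1/|G|) sum_C |C| * |chi(C)|^2 = (1/9)[1*|9|^2 + 1*|1 + 2*exp(-4*I*pi/9) + exp(-2*I*pi/9) + exp(-8*I*pi/9) + exp(2*I*pi/9) + 2*exp(8*I*pi/9) + exp(2*I*pi/3)|^2 + 1*|1 + 2*exp(-2*I*pi/9) + exp(-4*I*pi/9) + exp(-2*I*pi/3) + 2*exp(-8*I*pi/9) + exp(2*I*pi/9) + exp(4*I*pi/9)|^2 + 1*|2 + 2*exp(-2*I*pi/3) + 5*exp(2*I*pi/3)|^2 + 1*|1 + 2*exp(-4*I*pi/9) + exp(-8*I*pi/9) + exp(8*I*pi/9) + exp(2*I*pi/3) + exp(4*I*pi/9) + 2*exp(2*I*pi/9)|^2 + 1*|1 + 2*exp(-2*I*pi/9) + exp(-4*I*pi/9) + exp(-2*I*pi/3) + exp(-8*I*pi/9) + exp(8*I*pi/9) + 2*exp(4*I*pi/9)|^2 + 1*|2 + 5*exp(-2*I*pi/3) + 2*exp(2*I*pi/3)|^2 + 1*|1 + exp(-4*I*pi/9) + exp(-2*I*pi/9) + 2*exp(8*I*pi/9) + exp(2*I*pi/3) + exp(4*I*pi/9) + 2*exp(2*I*pi/9)|^2 + 1*|1 + exp(-2*I*pi/3) + 2*exp(-8*I*pi/9) + exp(-2*I*pi/9) + exp(8*I*pi/9) + exp(2*I*pi/9) + 2*exp(4*I*pi/9)|^2]
  = (1/9)[(81) + (13 + 10*exp(-2*I*pi/3) + 7*exp(-4*I*pi/9) + 8*exp(-2*I*pi/9) + 9*exp(-8*I*pi/9) + 9*exp(8*I*pi/9) + 8*exp(2*I*pi/9) + 7*exp(4*I*pi/9) + 10*exp(2*I*pi/3)) + (13 + 10*exp(-2*I*pi/3) + 8*exp(-4*I*pi/9) + 9*exp(-2*I*pi/9) + 7*exp(-8*I*pi/9) + 7*exp(8*I*pi/9) + 9*exp(2*I*pi/9) + 8*exp(4*I*pi/9) + 10*exp(2*I*pi/3)) + (9) + (13 + 9*exp(-4*I*pi/9) + 10*exp(-2*I*pi/3) + 7*exp(-2*I*pi/9) + 8*exp(-8*I*pi/9) + 8*exp(8*I*pi/9) + 7*exp(2*I*pi/9) + 10*exp(2*I*pi/3) + 9*exp(4*I*pi/9)) + (13 + 9*exp(-4*I*pi/9) + 10*exp(-2*I*pi/3) + 7*exp(-2*I*pi/9) + 8*exp(-8*I*pi/9) + 8*exp(8*I*pi/9) + 7*exp(2*I*pi/9) + 10*exp(2*I*pi/3) + 9*exp(4*I*pi/9)) + (9) + (13 + 10*exp(-2*I*pi/3) + 8*exp(-4*I*pi/9) + 9*exp(-2*I*pi/9) + 7*exp(-8*I*pi/9) + 7*exp(8*I*pi/9) + 9*exp(2*I*pi/9) + 8*exp(4*I*pi/9) + 10*exp(2*I*pi/3)) + (13 + 10*exp(-2*I*pi/3) + 7*exp(-4*I*pi/9) + 8*exp(-2*I*pi/9) + 9*exp(-8*I*pi/9) + 9*exp(8*I*pi/9) + 8*exp(2*I*pi/9) + 7*exp(4*I*pi/9) + 10*exp(2*I*pi/3))] = 117/9 = 13.
(Exp terms are combined using exp(i*s)*conj(exp(i*t)) = exp(i*(s-t)), and sums of them are collapsed using the identity that for every m > 1 the m distinct m-th roots of unity sum to 0, e.g. 1 + exp(2*I*pi/3) + exp(-2*I*pi/3) = 0.)
A character is irreducible iff <chi, chi> = 1, so this representation is reducible.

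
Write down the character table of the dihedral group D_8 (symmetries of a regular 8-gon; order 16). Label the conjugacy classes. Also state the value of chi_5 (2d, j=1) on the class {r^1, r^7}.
Conjugacy classes: {e} of size 1, {r^4} of size 1, {r^1, r^7} of size 2, {r^2, r^6} of size 2, {r^3, r^5} of size 2, {s, sr^2, ...} of size 4, {sr, sr^3, ...} of size 4.
Character table:
  irrep \ class              {e} (size 1)  {r^4} (size 1)  {r^1, r^7} (size 2)  {r^2, r^6} (size 2)  {r^3, r^5} (size 2)  {s, sr^2, ...} (size 4)  {sr, sr^3, ...} (size 4)
  chi_1 (triv)               1             1               1                    1                    1                    1                        1                       
  chi_2 (sign: r->1, s->-1)  1             1               1                    1                    1                    -1                       -1                      
  chi_3 (r->-1, s->1)        1             1               -1                   1                    -1                   1                        -1                      
  chi_4 (r->-1, s->-1)       1             1               -1                   1                    -1                   -1                       1                       
  chi_5 (2d, j=1)            2             -2              sqrt(2)              0                    -sqrt(2)             0                        0                       
  chi_6 (2d, j=2)            2             2               0                    -2                   0                    0                        0                       
  chi_7 (2d, j=3)            2             -2              -sqrt(2)             0                    sqrt(2)              0                        0                       

Spot check: chi_5 (2d, j=1) on {r^1, r^7} = sqrt(2).

Explanation: D_8 has order 2*8 = 16 with 7 conjugacy classes, hence 7 irreducibles. Sum of squared dims 1 + 1 + 1 + 1 + 4 + 4 + 4 = 16 = |G|. Linear characters come from the abelianisation; the 2-dimensional irreps have character r^k -> 2*cos(2*pi*j*k/8), reflections -> 0.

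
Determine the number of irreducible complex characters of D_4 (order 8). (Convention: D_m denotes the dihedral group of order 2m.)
5

Derivation: The number of irreducible complex representations of a finite group equals its number of conjugacy classes. D_4 has 5 conjugacy classes (n/2 + 3 for n even), so D_4 (order 8) has exactly 5 irreducible complex representations.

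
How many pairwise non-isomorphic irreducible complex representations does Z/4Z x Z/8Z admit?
32

Justification: The number of irreducible complex representations of a finite group equals its number of conjugacy classes. Z/4Z x Z/8Z is abelian of order 32, so every element is its own conjugacy class: 32 classes, so Z/4Z x Z/8Z (order 32) has exactly 32 irreducible complex representations.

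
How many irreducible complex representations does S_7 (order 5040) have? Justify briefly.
15

Solution. The number of irreducible complex representations of a finite group equals its number of conjugacy classes. Conjugacy classes in S_7 correspond to cycle types, i.e. partitions of 7; there are p(7) = 15 of them, so S_7 (order 5040) has exactly 15 irreducible complex representations.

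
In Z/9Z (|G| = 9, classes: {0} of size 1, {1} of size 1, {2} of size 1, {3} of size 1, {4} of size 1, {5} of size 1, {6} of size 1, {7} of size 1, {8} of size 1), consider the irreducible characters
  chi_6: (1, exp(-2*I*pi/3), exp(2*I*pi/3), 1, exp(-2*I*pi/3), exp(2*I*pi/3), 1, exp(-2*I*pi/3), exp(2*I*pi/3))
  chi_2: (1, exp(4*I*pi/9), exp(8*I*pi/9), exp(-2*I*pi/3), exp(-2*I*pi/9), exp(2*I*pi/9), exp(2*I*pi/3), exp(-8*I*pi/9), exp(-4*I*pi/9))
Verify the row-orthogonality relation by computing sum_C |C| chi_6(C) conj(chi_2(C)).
Sum = 0; so <chi_6, chi_2> = 0 (distinct irreducibles are orthogonal).

Proof sketch: Compute term by term over conjugacy classes (|C| * chi_6(C) * conj(chi_2(C))):
  1*(1)*conj(1) + 1*(exp(-2*I*pi/3))*conj(exp(4*I*pi/9)) + 1*(exp(2*I*pi/3))*conj(exp(8*I*pi/9)) + 1*(1)*conj(exp(-2*I*pi/3)) + 1*(exp(-2*I*pi/3))*conj(exp(-2*I*pi/9)) + 1*(exp(2*I*pi/3))*conj(exp(2*I*pi/9)) + 1*(1)*conj(exp(2*I*pi/3)) + 1*(exp(-2*I*pi/3))*conj(exp(-8*I*pi/9)) + 1*(exp(2*I*pi/3))*conj(exp(-4*I*pi/9))
  = (1) + (exp(8*I*pi/9)) + (exp(-2*I*pi/9)) + (exp(2*I*pi/3)) + (exp(-4*I*pi/9)) + (exp(4*I*pi/9)) + (exp(-2*I*pi/3)) + (exp(2*I*pi/9)) + (exp(-8*I*pi/9))
  = 0.
(Exp terms are combined using exp(i*s)*conj(exp(i*t)) = exp(i*(s-t)), and sums of them are collapsed using the identity that for every m > 1 the m distinct m-th roots of unity sum to 0, e.g. 1 + exp(2*I*pi/3) + exp(-2*I*pi/3) = 0.)
Dividing by |G| = 9 gives 0/9 = 0, matching the row-orthogonality relation <chi_6, chi_2> = [chi_6 = chi_2].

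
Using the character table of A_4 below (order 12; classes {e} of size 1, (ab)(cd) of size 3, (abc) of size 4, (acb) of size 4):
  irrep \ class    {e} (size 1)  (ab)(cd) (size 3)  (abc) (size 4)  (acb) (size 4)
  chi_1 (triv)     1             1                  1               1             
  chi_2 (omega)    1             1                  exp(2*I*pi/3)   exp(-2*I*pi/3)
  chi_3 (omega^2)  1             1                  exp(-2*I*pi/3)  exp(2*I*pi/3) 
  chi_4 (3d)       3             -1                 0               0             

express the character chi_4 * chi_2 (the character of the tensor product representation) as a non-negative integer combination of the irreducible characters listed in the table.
chi_4 tensor chi_2 = chi_4 (all other irreducibles have multiplicity 0).

Proof sketch: The character of a tensor product is the pointwise product (chi_4 * chi_2)(C) = chi_4(C) * chi_2(C):
  {e}: (3)*(1), (ab)(cd): (-1)*(1), (abc): (0)*(exp(2*I*pi/3)), (acb): (0)*(exp(-2*I*pi/3))
so (chi_4 * chi_2) takes values
  {e} -> 3, (ab)(cd) -> -1, (abc) -> 0, (acb) -> 0.
Now take the inner product of this character with each irreducible chi from the table, <chi_4*chi_2, chi> = (1/12) sum_C |C| (chi_4*chi_2)(C) conj(chi(C)):
  <chi_4*chi_2, chi_1> = (1/12)[1*(3)*conj(1) + 3*(-1)*conj(1) + 4*(0)*conj(1) + 4*(0)*conj(1)]
      = (1/12)[(3) + (-3) + (0) + (0)] = 0/12 = 0
  <chi_4*chi_2, chi_2> = (1/12)[1*(3)*conj(1) + 3*(-1)*conj(1) + 4*(0)*conj(exp(2*I*pi/3)) + 4*(0)*conj(exp(-2*I*pi/3))]
      = (1/12)[(3) + (-3) + (0) + (0)] = 0/12 = 0
  <chi_4*chi_2, chi_3> = (1/12)[1*(3)*conj(1) + 3*(-1)*conj(1) + 4*(0)*conj(exp(-2*I*pi/3)) + 4*(0)*conj(exp(2*I*pi/3))]
      = (1/12)[(3) + (-3) + (0) + (0)] = 0/12 = 0
  <chi_4*chi_2, chi_4> = (1/12)[1*(3)*conj(3) + 3*(-1)*conj(-1) + 4*(0)*conj(0) + 4*(0)*conj(0)]
      = (1/12)[(9) + (3) + (0) + (0)] = 12/12 = 1
(Exp terms are combined using exp(i*s)*conj(exp(i*t)) = exp(i*(s-t)), and sums of them are collapsed using the identity that for every m > 1 the m distinct m-th roots of unity sum to 0, e.g. 1 + exp(2*I*pi/3) + exp(-2*I*pi/3) = 0.)
Hence the multiplicities are chi_4: 1. Dimension check: dim(chi_4)*dim(chi_2) = 3*1 = 3 and sum (mult * dim) = 1*3 = 3.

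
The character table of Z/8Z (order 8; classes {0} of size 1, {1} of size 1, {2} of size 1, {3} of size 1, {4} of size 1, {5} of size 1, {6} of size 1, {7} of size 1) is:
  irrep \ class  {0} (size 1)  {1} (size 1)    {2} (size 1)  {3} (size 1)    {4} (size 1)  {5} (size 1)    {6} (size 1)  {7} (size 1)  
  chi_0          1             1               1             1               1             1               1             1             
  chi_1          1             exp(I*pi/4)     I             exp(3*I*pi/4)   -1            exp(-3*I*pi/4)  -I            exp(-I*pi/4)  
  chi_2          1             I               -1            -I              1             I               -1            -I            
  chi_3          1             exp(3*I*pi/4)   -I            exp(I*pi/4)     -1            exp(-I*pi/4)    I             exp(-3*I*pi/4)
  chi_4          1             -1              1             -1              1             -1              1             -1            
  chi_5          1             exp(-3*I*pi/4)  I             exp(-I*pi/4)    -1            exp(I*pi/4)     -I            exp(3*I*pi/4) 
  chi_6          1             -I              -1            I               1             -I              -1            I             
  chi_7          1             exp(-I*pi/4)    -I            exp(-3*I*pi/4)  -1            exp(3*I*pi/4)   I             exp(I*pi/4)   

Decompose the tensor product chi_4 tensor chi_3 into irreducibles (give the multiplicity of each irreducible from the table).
chi_4 tensor chi_3 = chi_7 (all other irreducibles have multiplicity 0).

Why: The character of a tensor product is the pointwise product (chi_4 * chi_3)(C) = chi_4(C) * chi_3(C):
  {0}: (1)*(1), {1}: (-1)*(exp(3*I*pi/4)), {2}: (1)*(-I), {3}: (-1)*(exp(I*pi/4)), {4}: (1)*(-1), {5}: (-1)*(exp(-I*pi/4)), {6}: (1)*(I), {7}: (-1)*(exp(-3*I*pi/4))
so (chi_4 * chi_3) takes values
  {0} -> 1, {1} -> -exp(3*I*pi/4), {2} -> -I, {3} -> -exp(I*pi/4), {4} -> -1, {5} -> -exp(-I*pi/4), {6} -> I, {7} -> -exp(-3*I*pi/4).
Now take the inner product of this character with each irreducible chi from the table, <chi_4*chi_3, chi> = (1/8) sum_C |C| (chi_4*chi_3)(C) conj(chi(C)):
  <chi_4*chi_3, chi_0> = (1/8)[1*(1)*conj(1) + 1*(-exp(3*I*pi/4))*conj(1) + 1*(-I)*conj(1) + 1*(-exp(I*pi/4))*conj(1) + 1*(-1)*conj(1) + 1*(-exp(-I*pi/4))*conj(1) + 1*(I)*conj(1) + 1*(-exp(-3*I*pi/4))*conj(1)]
      = (1/8)[(1) + (-exp(3*I*pi/4)) + (-I) + (-exp(I*pi/4)) + (-1) + (-exp(-I*pi/4)) + (I) + (-exp(-3*I*pi/4))] = 0/8 = 0
  <chi_4*chi_3, chi_1> = (1/8)[1*(1)*conj(1) + 1*(-exp(3*I*pi/4))*conj(exp(I*pi/4)) + 1*(-I)*conj(I) + 1*(-exp(I*pi/4))*conj(exp(3*I*pi/4)) + 1*(-1)*conj(-1) + 1*(-exp(-I*pi/4))*conj(exp(-3*I*pi/4)) + 1*(I)*conj(-I) + 1*(-exp(-3*I*pi/4))*conj(exp(-I*pi/4))]
      = (1/8)[(1) + (-I) + (-1) + (I) + (1) + (-I) + (-1) + (I)] = 0/8 = 0
  <chi_4*chi_3, chi_2> = (1/8)[1*(1)*conj(1) + 1*(-exp(3*I*pi/4))*conj(I) + 1*(-I)*conj(-1) + 1*(-exp(I*pi/4))*conj(-I) + 1*(-1)*conj(1) + 1*(-exp(-I*pi/4))*conj(I) + 1*(I)*conj(-1) + 1*(-exp(-3*I*pi/4))*conj(-I)]
      = (1/8)[(1) + (exp(-3*I*pi/4)) + (I) + (-exp(3*I*pi/4)) + (-1) + (exp(I*pi/4)) + (-I) + (-exp(-I*pi/4))] = 0/8 = 0
  <chi_4*chi_3, chi_3> = (1/8)[1*(1)*conj(1) + 1*(-exp(3*I*pi/4))*conj(exp(3*I*pi/4)) + 1*(-I)*conj(-I) + 1*(-exp(I*pi/4))*conj(exp(I*pi/4)) + 1*(-1)*conj(-1) + 1*(-exp(-I*pi/4))*conj(exp(-I*pi/4)) + 1*(I)*conj(I) + 1*(-exp(-3*I*pi/4))*conj(exp(-3*I*pi/4))]
      = (1/8)[(1) + (-1) + (1) + (-1) + (1) + (-1) + (1) + (-1)] = 0/8 = 0
  <chi_4*chi_3, chi_4> = (1/8)[1*(1)*conj(1) + 1*(-exp(3*I*pi/4))*conj(-1) + 1*(-I)*conj(1) + 1*(-exp(I*pi/4))*conj(-1) + 1*(-1)*conj(1) + 1*(-exp(-I*pi/4))*conj(-1) + 1*(I)*conj(1) + 1*(-exp(-3*I*pi/4))*conj(-1)]
      = (1/8)[(1) + (exp(3*I*pi/4)) + (-I) + (exp(I*pi/4)) + (-1) + (exp(-I*pi/4)) + (I) + (exp(-3*I*pi/4))] = 0/8 = 0
  <chi_4*chi_3, chi_5> = (1/8)[1*(1)*conj(1) + 1*(-exp(3*I*pi/4))*conj(exp(-3*I*pi/4)) + 1*(-I)*conj(I) + 1*(-exp(I*pi/4))*conj(exp(-I*pi/4)) + 1*(-1)*conj(-1) + 1*(-exp(-I*pi/4))*conj(exp(I*pi/4)) + 1*(I)*conj(-I) + 1*(-exp(-3*I*pi/4))*conj(exp(3*I*pi/4))]
      = (1/8)[(1) + (I) + (-1) + (-I) + (1) + (I) + (-1) + (-I)] = 0/8 = 0
  <chi_4*chi_3, chi_6> = (1/8)[1*(1)*conj(1) + 1*(-exp(3*I*pi/4))*conj(-I) + 1*(-I)*conj(-1) + 1*(-exp(I*pi/4))*conj(I) + 1*(-1)*conj(1) + 1*(-exp(-I*pi/4))*conj(-I) + 1*(I)*conj(-1) + 1*(-exp(-3*I*pi/4))*conj(I)]
      = (1/8)[(1) + (-exp(-3*I*pi/4)) + (I) + (exp(3*I*pi/4)) + (-1) + (-exp(I*pi/4)) + (-I) + (exp(-I*pi/4))] = 0/8 = 0
  <chi_4*chi_3, chi_7> = (1/8)[1*(1)*conj(1) + 1*(-exp(3*I*pi/4))*conj(exp(-I*pi/4)) + 1*(-I)*conj(-I) + 1*(-exp(I*pi/4))*conj(exp(-3*I*pi/4)) + 1*(-1)*conj(-1) + 1*(-exp(-I*pi/4))*conj(exp(3*I*pi/4)) + 1*(I)*conj(I) + 1*(-exp(-3*I*pi/4))*conj(exp(I*pi/4))]
      = (1/8)[(1) + (1) + (1) + (1) + (1) + (1) + (1) + (1)] = 8/8 = 1
(Exp terms are combined using exp(i*s)*conj(exp(i*t)) = exp(i*(s-t)), and sums of them are collapsed using the identity that for every m > 1 the m distinct m-th roots of unity sum to 0, e.g. 1 + exp(2*I*pi/3) + exp(-2*I*pi/3) = 0.)
Hence the multiplicities are chi_7: 1. Dimension check: dim(chi_4)*dim(chi_3) = 1*1 = 1 and sum (mult * dim) = 1*1 = 1.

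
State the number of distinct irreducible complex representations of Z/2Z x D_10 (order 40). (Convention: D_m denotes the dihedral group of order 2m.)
16

Solution. The number of irreducible complex representations of a finite group equals its number of conjugacy classes. For a direct product, #classes(G x H) = #classes(G) * #classes(H). Z/2Z has 2 classes (abelian), D_10 has 8 classes, so 2 * 8 = 16, so Z/2Z x D_10 (order 40) has exactly 16 irreducible complex representations.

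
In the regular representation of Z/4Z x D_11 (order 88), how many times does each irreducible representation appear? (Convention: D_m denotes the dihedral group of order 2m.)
Each irreducible V_i of dimension d_i appears with multiplicity d_i, i.e. rho_reg = (direct sum over all irreducibles V_i) d_i V_i. The irreducible dimensions for Z/4Z x D_11 are 1, 1, 1, 1, 1, 1, 1, 1, 2, 2, 2, 2, 2, 2, 2, 2, 2, 2, 2, 2, 2, 2, 2, 2, 2, 2, 2, 2: 8 irreducibles of dimension 1, each with multiplicity 1; 20 irreducibles of dimension 2, each with multiplicity 2. Total dimension 8*1*1 + 20*2*2 = 88 = |G|.

Argument: General theorem: in the regular representation of a finite group G, each irreducible appears with multiplicity equal to its dimension. Check: dim(rho_reg) = sum d_i^2 = 1 + 1 + 1 + 1 + 1 + 1 + 1 + 1 + 4 + 4 + 4 + 4 + 4 + 4 + 4 + 4 + 4 + 4 + 4 + 4 + 4 + 4 + 4 + 4 + 4 + 4 + 4 + 4 = 88 = |G|.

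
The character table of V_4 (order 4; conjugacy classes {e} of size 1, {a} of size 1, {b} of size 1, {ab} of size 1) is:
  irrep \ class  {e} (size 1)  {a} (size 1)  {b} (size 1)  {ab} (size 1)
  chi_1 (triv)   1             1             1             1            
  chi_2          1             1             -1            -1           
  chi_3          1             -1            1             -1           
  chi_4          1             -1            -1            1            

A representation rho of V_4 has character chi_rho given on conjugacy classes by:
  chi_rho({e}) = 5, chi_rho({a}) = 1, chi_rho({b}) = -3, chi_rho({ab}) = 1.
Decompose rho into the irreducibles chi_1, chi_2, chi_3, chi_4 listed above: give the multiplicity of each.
Multiplicities: chi_1: 1, chi_2: 2, chi_3: 0, chi_4: 2.

Reasoning: Use <chi_rho, chi> = (1/|G|) sum_C |C| * chi_rho(C) * conj(chi(C)) with |G| = 4 for each irreducible chi in the table:
  <chi_rho, chi_1> = (1/4)[1*(5)*conj(1) + 1*(1)*conj(1) + 1*(-3)*conj(1) + 1*(1)*conj(1)]
      = (1/4)[(5) + (1) + (-3) + (1)] = 4/4 = 1
  <chi_rho, chi_2> = (1/4)[1*(5)*conj(1) + 1*(1)*conj(1) + 1*(-3)*conj(-1) + 1*(1)*conj(-1)]
      = (1/4)[(5) + (1) + (3) + (-1)] = 8/4 = 2
  <chi_rho, chi_3> = (1/4)[1*(5)*conj(1) + 1*(1)*conj(-1) + 1*(-3)*conj(1) + 1*(1)*conj(-1)]
      = (1/4)[(5) + (-1) + (-3) + (-1)] = 0/4 = 0
  <chi_rho, chi_4> = (1/4)[1*(5)*conj(1) + 1*(1)*conj(-1) + 1*(-3)*conj(-1) + 1*(1)*conj(1)]
      = (1/4)[(5) + (-1) + (3) + (1)] = 8/4 = 2
Dimension check: dim(rho) = sum (mult * dim) = 1*1 + 2*1 + 0*1 + 2*1 = 5 = chi_rho(e) = 5.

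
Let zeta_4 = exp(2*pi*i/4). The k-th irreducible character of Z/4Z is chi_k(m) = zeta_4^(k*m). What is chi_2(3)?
chi_2(3) = zeta_4^6 = -1

chi_2(3) = zeta_4^(2*3) = zeta_4^6. Since zeta_4^4 = 1, this equals zeta_4^2 = exp(2*pi*i*2/4) = -1.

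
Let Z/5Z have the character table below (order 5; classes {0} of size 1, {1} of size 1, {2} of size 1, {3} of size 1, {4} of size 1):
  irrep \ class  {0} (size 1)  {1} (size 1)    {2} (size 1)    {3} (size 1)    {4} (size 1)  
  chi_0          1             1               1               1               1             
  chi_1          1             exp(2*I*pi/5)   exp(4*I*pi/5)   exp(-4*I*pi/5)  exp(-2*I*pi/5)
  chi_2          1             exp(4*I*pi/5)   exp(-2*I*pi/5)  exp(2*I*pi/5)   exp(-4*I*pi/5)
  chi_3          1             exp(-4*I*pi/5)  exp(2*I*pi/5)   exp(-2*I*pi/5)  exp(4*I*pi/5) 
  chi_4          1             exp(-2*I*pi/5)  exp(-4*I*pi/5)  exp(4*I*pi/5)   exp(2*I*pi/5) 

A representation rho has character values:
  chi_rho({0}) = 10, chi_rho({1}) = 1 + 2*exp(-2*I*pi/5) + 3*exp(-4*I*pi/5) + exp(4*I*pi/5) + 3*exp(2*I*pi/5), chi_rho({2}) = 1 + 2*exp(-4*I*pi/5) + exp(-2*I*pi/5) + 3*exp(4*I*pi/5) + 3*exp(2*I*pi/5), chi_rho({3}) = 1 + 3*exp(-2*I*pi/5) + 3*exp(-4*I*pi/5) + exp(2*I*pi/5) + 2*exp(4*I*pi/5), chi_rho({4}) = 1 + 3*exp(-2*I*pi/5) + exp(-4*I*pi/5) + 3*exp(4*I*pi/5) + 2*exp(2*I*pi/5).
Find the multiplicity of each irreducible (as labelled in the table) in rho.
Multiplicities: chi_0: 1, chi_1: 3, chi_2: 1, chi_3: 3, chi_4: 2.

Justification: Use <chi_rho, chi> = (1/|G|) sum_C |C| * chi_rho(C) * conj(chi(C)) with |G| = 5 for each irreducible chi in the table:
  <chi_rho, chi_0> = (1/5)[1*(10)*conj(1) + 1*(1 + 2*exp(-2*I*pi/5) + 3*exp(-4*I*pi/5) + exp(4*I*pi/5) + 3*exp(2*I*pi/5))*conj(1) + 1*(1 + 2*exp(-4*I*pi/5) + exp(-2*I*pi/5) + 3*exp(4*I*pi/5) + 3*exp(2*I*pi/5))*conj(1) + 1*(1 + 3*exp(-2*I*pi/5) + 3*exp(-4*I*pi/5) + exp(2*I*pi/5) + 2*exp(4*I*pi/5))*conj(1) + 1*(1 + 3*exp(-2*I*pi/5) + exp(-4*I*pi/5) + 3*exp(4*I*pi/5) + 2*exp(2*I*pi/5))*conj(1)]
      = (1/5)[(10) + (1 + 2*exp(-2*I*pi/5) + 3*exp(-4*I*pi/5) + exp(4*I*pi/5) + 3*exp(2*I*pi/5)) + (1 + 2*exp(-4*I*pi/5) + exp(-2*I*pi/5) + 3*exp(4*I*pi/5) + 3*exp(2*I*pi/5)) + (1 + 3*exp(-2*I*pi/5) + 3*exp(-4*I*pi/5) + exp(2*I*pi/5) + 2*exp(4*I*pi/5)) + (1 + 3*exp(-2*I*pi/5) + exp(-4*I*pi/5) + 3*exp(4*I*pi/5) + 2*exp(2*I*pi/5))] = 5/5 = 1
  <chi_rho, chi_1> = (1/5)[1*(10)*conj(1) + 1*(1 + 2*exp(-2*I*pi/5) + 3*exp(-4*I*pi/5) + exp(4*I*pi/5) + 3*exp(2*I*pi/5))*conj(exp(2*I*pi/5)) + 1*(1 + 2*exp(-4*I*pi/5) + exp(-2*I*pi/5) + 3*exp(4*I*pi/5) + 3*exp(2*I*pi/5))*conj(exp(4*I*pi/5)) + 1*(1 + 3*exp(-2*I*pi/5) + 3*exp(-4*I*pi/5) + exp(2*I*pi/5) + 2*exp(4*I*pi/5))*conj(exp(-4*I*pi/5)) + 1*(1 + 3*exp(-2*I*pi/5) + exp(-4*I*pi/5) + 3*exp(4*I*pi/5) + 2*exp(2*I*pi/5))*conj(exp(-2*I*pi/5))]
      = (1/5)[(10) + (3 + 2*exp(-4*I*pi/5) + exp(-2*I*pi/5) + exp(2*I*pi/5) + 3*exp(4*I*pi/5)) + (3 + 3*exp(-2*I*pi/5) + exp(-4*I*pi/5) + exp(4*I*pi/5) + 2*exp(2*I*pi/5)) + (3 + 2*exp(-2*I*pi/5) + exp(-4*I*pi/5) + exp(4*I*pi/5) + 3*exp(2*I*pi/5)) + (3 + 3*exp(-4*I*pi/5) + exp(-2*I*pi/5) + exp(2*I*pi/5) + 2*exp(4*I*pi/5))] = 15/5 = 3
  <chi_rho, chi_2> = (1/5)[1*(10)*conj(1) + 1*(1 + 2*exp(-2*I*pi/5) + 3*exp(-4*I*pi/5) + exp(4*I*pi/5) + 3*exp(2*I*pi/5))*conj(exp(4*I*pi/5)) + 1*(1 + 2*exp(-4*I*pi/5) + exp(-2*I*pi/5) + 3*exp(4*I*pi/5) + 3*exp(2*I*pi/5))*conj(exp(-2*I*pi/5)) + 1*(1 + 3*exp(-2*I*pi/5) + 3*exp(-4*I*pi/5) + exp(2*I*pi/5) + 2*exp(4*I*pi/5))*conj(exp(2*I*pi/5)) + 1*(1 + 3*exp(-2*I*pi/5) + exp(-4*I*pi/5) + 3*exp(4*I*pi/5) + 2*exp(2*I*pi/5))*conj(exp(-4*I*pi/5))]
      = (1/5)[(10) + (1 + 3*exp(-2*I*pi/5) + exp(-4*I*pi/5) + 2*exp(4*I*pi/5) + 3*exp(2*I*pi/5)) + (1 + 2*exp(-2*I*pi/5) + 3*exp(-4*I*pi/5) + exp(2*I*pi/5) + 3*exp(4*I*pi/5)) + (1 + 3*exp(-4*I*pi/5) + exp(-2*I*pi/5) + 3*exp(4*I*pi/5) + 2*exp(2*I*pi/5)) + (1 + 3*exp(-2*I*pi/5) + 2*exp(-4*I*pi/5) + exp(4*I*pi/5) + 3*exp(2*I*pi/5))] = 5/5 = 1
  <chi_rho, chi_3> = (1/5)[1*(10)*conj(1) + 1*(1 + 2*exp(-2*I*pi/5) + 3*exp(-4*I*pi/5) + exp(4*I*pi/5) + 3*exp(2*I*pi/5))*conj(exp(-4*I*pi/5)) + 1*(1 + 2*exp(-4*I*pi/5) + exp(-2*I*pi/5) + 3*exp(4*I*pi/5) + 3*exp(2*I*pi/5))*conj(exp(2*I*pi/5)) + 1*(1 + 3*exp(-2*I*pi/5) + 3*exp(-4*I*pi/5) + exp(2*I*pi/5) + 2*exp(4*I*pi/5))*conj(exp(-2*I*pi/5)) + 1*(1 + 3*exp(-2*I*pi/5) + exp(-4*I*pi/5) + 3*exp(4*I*pi/5) + 2*exp(2*I*pi/5))*conj(exp(4*I*pi/5))]
      = (1/5)[(10) + (3 + 3*exp(-4*I*pi/5) + exp(-2*I*pi/5) + exp(4*I*pi/5) + 2*exp(2*I*pi/5)) + (3 + exp(-2*I*pi/5) + exp(-4*I*pi/5) + 2*exp(4*I*pi/5) + 3*exp(2*I*pi/5)) + (3 + 3*exp(-2*I*pi/5) + 2*exp(-4*I*pi/5) + exp(4*I*pi/5) + exp(2*I*pi/5)) + (3 + 2*exp(-2*I*pi/5) + exp(-4*I*pi/5) + exp(2*I*pi/5) + 3*exp(4*I*pi/5))] = 15/5 = 3
  <chi_rho, chi_4> = (1/5)[1*(10)*conj(1) + 1*(1 + 2*exp(-2*I*pi/5) + 3*exp(-4*I*pi/5) + exp(4*I*pi/5) + 3*exp(2*I*pi/5))*conj(exp(-2*I*pi/5)) + 1*(1 + 2*exp(-4*I*pi/5) + exp(-2*I*pi/5) + 3*exp(4*I*pi/5) + 3*exp(2*I*pi/5))*conj(exp(-4*I*pi/5)) + 1*(1 + 3*exp(-2*I*pi/5) + 3*exp(-4*I*pi/5) + exp(2*I*pi/5) + 2*exp(4*I*pi/5))*conj(exp(4*I*pi/5)) + 1*(1 + 3*exp(-2*I*pi/5) + exp(-4*I*pi/5) + 3*exp(4*I*pi/5) + 2*exp(2*I*pi/5))*conj(exp(2*I*pi/5))]
      = (1/5)[(10) + (2 + 3*exp(-2*I*pi/5) + exp(-4*I*pi/5) + exp(2*I*pi/5) + 3*exp(4*I*pi/5)) + (2 + 3*exp(-2*I*pi/5) + 3*exp(-4*I*pi/5) + exp(4*I*pi/5) + exp(2*I*pi/5)) + (2 + exp(-2*I*pi/5) + exp(-4*I*pi/5) + 3*exp(4*I*pi/5) + 3*exp(2*I*pi/5)) + (2 + 3*exp(-4*I*pi/5) + exp(-2*I*pi/5) + exp(4*I*pi/5) + 3*exp(2*I*pi/5))] = 10/5 = 2
(Exp terms are combined using exp(i*s)*conj(exp(i*t)) = exp(i*(s-t)), and sums of them are collapsed using the identity that for every m > 1 the m distinct m-th roots of unity sum to 0, e.g. 1 + exp(2*I*pi/3) + exp(-2*I*pi/3) = 0.)
Dimension check: dim(rho) = sum (mult * dim) = 1*1 + 3*1 + 1*1 + 3*1 + 2*1 = 10 = chi_rho(e) = 10.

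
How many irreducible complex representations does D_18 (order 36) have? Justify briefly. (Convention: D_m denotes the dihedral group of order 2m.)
12

Working: The number of irreducible complex representations of a finite group equals its number of conjugacy classes. D_18 has 12 conjugacy classes (n/2 + 3 for n even), so D_18 (order 36) has exactly 12 irreducible complex representations.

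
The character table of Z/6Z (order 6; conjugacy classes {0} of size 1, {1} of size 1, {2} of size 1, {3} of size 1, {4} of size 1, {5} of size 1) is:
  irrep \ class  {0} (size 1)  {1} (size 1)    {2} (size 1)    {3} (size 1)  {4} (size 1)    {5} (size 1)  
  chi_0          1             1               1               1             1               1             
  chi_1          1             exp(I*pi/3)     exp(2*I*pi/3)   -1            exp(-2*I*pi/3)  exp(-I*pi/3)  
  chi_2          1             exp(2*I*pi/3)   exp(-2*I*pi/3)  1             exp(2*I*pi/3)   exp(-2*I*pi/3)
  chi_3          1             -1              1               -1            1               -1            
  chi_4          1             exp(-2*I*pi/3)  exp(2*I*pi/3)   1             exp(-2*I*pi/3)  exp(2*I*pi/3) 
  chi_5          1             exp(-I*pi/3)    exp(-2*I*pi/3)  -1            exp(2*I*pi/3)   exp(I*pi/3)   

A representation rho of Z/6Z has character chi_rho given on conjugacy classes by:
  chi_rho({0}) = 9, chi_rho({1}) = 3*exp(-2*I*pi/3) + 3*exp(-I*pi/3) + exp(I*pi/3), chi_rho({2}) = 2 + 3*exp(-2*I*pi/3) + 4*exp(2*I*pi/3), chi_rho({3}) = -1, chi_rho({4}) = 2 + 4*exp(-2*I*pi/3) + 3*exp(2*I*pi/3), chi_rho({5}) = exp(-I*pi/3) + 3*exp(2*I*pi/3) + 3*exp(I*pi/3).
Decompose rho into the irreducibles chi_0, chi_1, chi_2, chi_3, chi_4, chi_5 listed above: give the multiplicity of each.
Multiplicities: chi_0: 1, chi_1: 1, chi_2: 0, chi_3: 1, chi_4: 3, chi_5: 3.

Details: Use <chi_rho, chi> = (1/|G|) sum_C |C| * chi_rho(C) * conj(chi(C)) with |G| = 6 for each irreducible chi in the table:
  <chi_rho, chi_0> = (1/6)[1*(9)*conj(1) + 1*(3*exp(-2*I*pi/3) + 3*exp(-I*pi/3) + exp(I*pi/3))*conj(1) + 1*(2 + 3*exp(-2*I*pi/3) + 4*exp(2*I*pi/3))*conj(1) + 1*(-1)*conj(1) + 1*(2 + 4*exp(-2*I*pi/3) + 3*exp(2*I*pi/3))*conj(1) + 1*(exp(-I*pi/3) + 3*exp(2*I*pi/3) + 3*exp(I*pi/3))*conj(1)]
      = (1/6)[(9) + (3*exp(-2*I*pi/3) + 3*exp(-I*pi/3) + exp(I*pi/3)) + (2 + 3*exp(-2*I*pi/3) + 4*exp(2*I*pi/3)) + (-1) + (2 + 4*exp(-2*I*pi/3) + 3*exp(2*I*pi/3)) + (exp(-I*pi/3) + 3*exp(2*I*pi/3) + 3*exp(I*pi/3))] = 6/6 = 1
  <chi_rho, chi_1> = (1/6)[1*(9)*conj(1) + 1*(3*exp(-2*I*pi/3) + 3*exp(-I*pi/3) + exp(I*pi/3))*conj(exp(I*pi/3)) + 1*(2 + 3*exp(-2*I*pi/3) + 4*exp(2*I*pi/3))*conj(exp(2*I*pi/3)) + 1*(-1)*conj(-1) + 1*(2 + 4*exp(-2*I*pi/3) + 3*exp(2*I*pi/3))*conj(exp(-2*I*pi/3)) + 1*(exp(-I*pi/3) + 3*exp(2*I*pi/3) + 3*exp(I*pi/3))*conj(exp(-I*pi/3))]
      = (1/6)[(9) + (-2 + 3*exp(-2*I*pi/3)) + (4 + 2*exp(-2*I*pi/3) + 3*exp(2*I*pi/3)) + (1) + (4 + 3*exp(-2*I*pi/3) + 2*exp(2*I*pi/3)) + (-2 + 3*exp(2*I*pi/3))] = 6/6 = 1
  <chi_rho, chi_2> = (1/6)[1*(9)*conj(1) + 1*(3*exp(-2*I*pi/3) + 3*exp(-I*pi/3) + exp(I*pi/3))*conj(exp(2*I*pi/3)) + 1*(2 + 3*exp(-2*I*pi/3) + 4*exp(2*I*pi/3))*conj(exp(-2*I*pi/3)) + 1*(-1)*conj(1) + 1*(2 + 4*exp(-2*I*pi/3) + 3*exp(2*I*pi/3))*conj(exp(2*I*pi/3)) + 1*(exp(-I*pi/3) + 3*exp(2*I*pi/3) + 3*exp(I*pi/3))*conj(exp(-2*I*pi/3))]
      = (1/6)[(9) + (-3 + exp(-I*pi/3) + 3*exp(2*I*pi/3)) + (3 + 4*exp(-2*I*pi/3) + 2*exp(2*I*pi/3)) + (-1) + (3 + 2*exp(-2*I*pi/3) + 4*exp(2*I*pi/3)) + (-3 + 3*exp(-2*I*pi/3) + exp(I*pi/3))] = 0/6 = 0
  <chi_rho, chi_3> = (1/6)[1*(9)*conj(1) + 1*(3*exp(-2*I*pi/3) + 3*exp(-I*pi/3) + exp(I*pi/3))*conj(-1) + 1*(2 + 3*exp(-2*I*pi/3) + 4*exp(2*I*pi/3))*conj(1) + 1*(-1)*conj(-1) + 1*(2 + 4*exp(-2*I*pi/3) + 3*exp(2*I*pi/3))*conj(1) + 1*(exp(-I*pi/3) + 3*exp(2*I*pi/3) + 3*exp(I*pi/3))*conj(-1)]
      = (1/6)[(9) + (-exp(I*pi/3) - 3*exp(-I*pi/3) - 3*exp(-2*I*pi/3)) + (2 + 3*exp(-2*I*pi/3) + 4*exp(2*I*pi/3)) + (1) + (2 + 4*exp(-2*I*pi/3) + 3*exp(2*I*pi/3)) + (-3*exp(I*pi/3) - 3*exp(2*I*pi/3) - exp(-I*pi/3))] = 6/6 = 1
  <chi_rho, chi_4> = (1/6)[1*(9)*conj(1) + 1*(3*exp(-2*I*pi/3) + 3*exp(-I*pi/3) + exp(I*pi/3))*conj(exp(-2*I*pi/3)) + 1*(2 + 3*exp(-2*I*pi/3) + 4*exp(2*I*pi/3))*conj(exp(2*I*pi/3)) + 1*(-1)*conj(1) + 1*(2 + 4*exp(-2*I*pi/3) + 3*exp(2*I*pi/3))*conj(exp(-2*I*pi/3)) + 1*(exp(-I*pi/3) + 3*exp(2*I*pi/3) + 3*exp(I*pi/3))*conj(exp(2*I*pi/3))]
      = (1/6)[(9) + (2 + 3*exp(I*pi/3)) + (4 + 2*exp(-2*I*pi/3) + 3*exp(2*I*pi/3)) + (-1) + (4 + 3*exp(-2*I*pi/3) + 2*exp(2*I*pi/3)) + (2 + 3*exp(-I*pi/3))] = 18/6 = 3
  <chi_rho, chi_5> = (1/6)[1*(9)*conj(1) + 1*(3*exp(-2*I*pi/3) + 3*exp(-I*pi/3) + exp(I*pi/3))*conj(exp(-I*pi/3)) + 1*(2 + 3*exp(-2*I*pi/3) + 4*exp(2*I*pi/3))*conj(exp(-2*I*pi/3)) + 1*(-1)*conj(-1) + 1*(2 + 4*exp(-2*I*pi/3) + 3*exp(2*I*pi/3))*conj(exp(2*I*pi/3)) + 1*(exp(-I*pi/3) + 3*exp(2*I*pi/3) + 3*exp(I*pi/3))*conj(exp(I*pi/3))]
      = (1/6)[(9) + (3 + 3*exp(-I*pi/3) + exp(2*I*pi/3)) + (3 + 4*exp(-2*I*pi/3) + 2*exp(2*I*pi/3)) + (1) + (3 + 2*exp(-2*I*pi/3) + 4*exp(2*I*pi/3)) + (3 + exp(-2*I*pi/3) + 3*exp(I*pi/3))] = 18/6 = 3
(Exp terms are combined using exp(i*s)*conj(exp(i*t)) = exp(i*(s-t)), and sums of them are collapsed using the identity that for every m > 1 the m distinct m-th roots of unity sum to 0, e.g. 1 + exp(2*I*pi/3) + exp(-2*I*pi/3) = 0.)
Dimension check: dim(rho) = sum (mult * dim) = 1*1 + 1*1 + 0*1 + 1*1 + 3*1 + 3*1 = 9 = chi_rho(e) = 9.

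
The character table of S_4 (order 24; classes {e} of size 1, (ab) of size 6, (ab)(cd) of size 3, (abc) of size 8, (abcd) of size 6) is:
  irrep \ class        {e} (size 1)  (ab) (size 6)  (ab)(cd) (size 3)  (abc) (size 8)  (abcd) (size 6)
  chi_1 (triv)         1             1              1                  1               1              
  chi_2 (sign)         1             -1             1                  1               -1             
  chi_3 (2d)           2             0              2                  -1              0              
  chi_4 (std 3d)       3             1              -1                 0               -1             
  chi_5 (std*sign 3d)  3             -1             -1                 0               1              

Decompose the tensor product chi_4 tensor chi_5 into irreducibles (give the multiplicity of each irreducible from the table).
chi_4 tensor chi_5 = chi_2 + chi_3 + chi_4 + chi_5 (all other irreducibles have multiplicity 0).

Explanation: The character of a tensor product is the pointwise product (chi_4 * chi_5)(C) = chi_4(C) * chi_5(C):
  {e}: (3)*(3), (ab): (1)*(-1), (ab)(cd): (-1)*(-1), (abc): (0)*(0), (abcd): (-1)*(1)
so (chi_4 * chi_5) takes values
  {e} -> 9, (ab) -> -1, (ab)(cd) -> 1, (abc) -> 0, (abcd) -> -1.
Now take the inner product of this character with each irreducible chi from the table, <chi_4*chi_5, chi> = (1/24) sum_C |C| (chi_4*chi_5)(C) conj(chi(C)):
  <chi_4*chi_5, chi_1> = (1/24)[1*(9)*conj(1) + 6*(-1)*conj(1) + 3*(1)*conj(1) + 8*(0)*conj(1) + 6*(-1)*conj(1)]
      = (1/24)[(9) + (-6) + (3) + (0) + (-6)] = 0/24 = 0
  <chi_4*chi_5, chi_2> = (1/24)[1*(9)*conj(1) + 6*(-1)*conj(-1) + 3*(1)*conj(1) + 8*(0)*conj(1) + 6*(-1)*conj(-1)]
      = (1/24)[(9) + (6) + (3) + (0) + (6)] = 24/24 = 1
  <chi_4*chi_5, chi_3> = (1/24)[1*(9)*conj(2) + 6*(-1)*conj(0) + 3*(1)*conj(2) + 8*(0)*conj(-1) + 6*(-1)*conj(0)]
      = (1/24)[(18) + (0) + (6) + (0) + (0)] = 24/24 = 1
  <chi_4*chi_5, chi_4> = (1/24)[1*(9)*conj(3) + 6*(-1)*conj(1) + 3*(1)*conj(-1) + 8*(0)*conj(0) + 6*(-1)*conj(-1)]
      = (1/24)[(27) + (-6) + (-3) + (0) + (6)] = 24/24 = 1
  <chi_4*chi_5, chi_5> = (1/24)[1*(9)*conj(3) + 6*(-1)*conj(-1) + 3*(1)*conj(-1) + 8*(0)*conj(0) + 6*(-1)*conj(1)]
      = (1/24)[(27) + (6) + (-3) + (0) + (-6)] = 24/24 = 1
Hence the multiplicities are chi_2: 1, chi_3: 1, chi_4: 1, chi_5: 1. Dimension check: dim(chi_4)*dim(chi_5) = 3*3 = 9 and sum (mult * dim) = 1*1 + 1*2 + 1*3 + 1*3 = 9.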